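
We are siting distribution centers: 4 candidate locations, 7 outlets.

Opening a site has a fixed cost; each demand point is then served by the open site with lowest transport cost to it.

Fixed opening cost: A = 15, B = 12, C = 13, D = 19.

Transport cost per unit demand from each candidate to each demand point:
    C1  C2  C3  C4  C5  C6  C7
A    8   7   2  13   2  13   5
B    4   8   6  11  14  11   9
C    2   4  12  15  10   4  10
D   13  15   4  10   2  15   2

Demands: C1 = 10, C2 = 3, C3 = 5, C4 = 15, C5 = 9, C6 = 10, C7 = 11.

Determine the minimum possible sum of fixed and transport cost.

314

Open {C, D}: assign each demand point to its cheapest open site.
  C1→C 10×2=20, C2→C 3×4=12, C3→D 5×4=20, C4→D 15×10=150, C5→D 9×2=18, C6→C 10×4=40, C7→D 11×2=22
  transport cost 282, fixed 32 → total 314.
Compare {A, C, D}: transport cost 272 + fixed 47 = 319.
Compare {B, C, D}: transport cost 282 + fixed 44 = 326.
Compare {A, B, C, D}: transport cost 272 + fixed 59 = 331.
All other subsets cost ≥ 319. Minimum total cost: 314.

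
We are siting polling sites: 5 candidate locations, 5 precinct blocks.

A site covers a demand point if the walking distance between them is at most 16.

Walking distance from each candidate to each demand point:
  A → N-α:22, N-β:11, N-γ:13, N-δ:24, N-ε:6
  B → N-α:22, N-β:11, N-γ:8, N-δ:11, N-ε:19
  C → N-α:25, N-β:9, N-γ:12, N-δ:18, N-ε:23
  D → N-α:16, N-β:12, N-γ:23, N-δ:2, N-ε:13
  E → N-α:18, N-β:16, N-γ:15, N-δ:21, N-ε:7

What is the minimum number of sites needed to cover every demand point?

Coverage sets (demand points within 16 of each site):
  A: {N-β, N-γ, N-ε}
  B: {N-β, N-γ, N-δ}
  C: {N-β, N-γ}
  D: {N-α, N-β, N-δ, N-ε}
  E: {N-β, N-γ, N-ε}
No single site covers all 5 demand points.
But {A, D} covers everything, so the minimum is 2.

2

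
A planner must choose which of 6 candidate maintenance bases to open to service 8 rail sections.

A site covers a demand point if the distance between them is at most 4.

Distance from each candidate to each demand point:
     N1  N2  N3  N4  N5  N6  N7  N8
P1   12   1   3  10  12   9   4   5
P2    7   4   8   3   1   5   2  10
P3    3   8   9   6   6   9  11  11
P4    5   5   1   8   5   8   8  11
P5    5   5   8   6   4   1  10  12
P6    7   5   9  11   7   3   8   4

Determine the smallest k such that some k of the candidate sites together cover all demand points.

4

Coverage sets (demand points within 4 of each site):
  P1: {N2, N3, N7}
  P2: {N2, N4, N5, N7}
  P3: {N1}
  P4: {N3}
  P5: {N5, N6}
  P6: {N6, N8}
No 3 sites suffice: every size-3 union leaves at least one demand point uncovered.
But {P1, P2, P3, P6} covers everything, so the minimum is 4.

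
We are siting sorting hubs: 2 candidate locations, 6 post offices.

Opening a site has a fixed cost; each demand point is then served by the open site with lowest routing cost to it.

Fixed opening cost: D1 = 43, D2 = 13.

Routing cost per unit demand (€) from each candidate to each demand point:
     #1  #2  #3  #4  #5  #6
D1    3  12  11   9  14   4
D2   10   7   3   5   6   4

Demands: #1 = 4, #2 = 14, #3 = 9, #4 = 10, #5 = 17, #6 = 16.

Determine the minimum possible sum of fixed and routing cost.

Open {D2}: assign each demand point to its cheapest open site.
  #1→D2 4×10=40, #2→D2 14×7=98, #3→D2 9×3=27, #4→D2 10×5=50, #5→D2 17×6=102, #6→D2 16×4=64
  routing cost 381, fixed 13 → total 394.
Compare {D1, D2}: routing cost 353 + fixed 56 = 409.
Compare {D1}: routing cost 671 + fixed 43 = 714.

394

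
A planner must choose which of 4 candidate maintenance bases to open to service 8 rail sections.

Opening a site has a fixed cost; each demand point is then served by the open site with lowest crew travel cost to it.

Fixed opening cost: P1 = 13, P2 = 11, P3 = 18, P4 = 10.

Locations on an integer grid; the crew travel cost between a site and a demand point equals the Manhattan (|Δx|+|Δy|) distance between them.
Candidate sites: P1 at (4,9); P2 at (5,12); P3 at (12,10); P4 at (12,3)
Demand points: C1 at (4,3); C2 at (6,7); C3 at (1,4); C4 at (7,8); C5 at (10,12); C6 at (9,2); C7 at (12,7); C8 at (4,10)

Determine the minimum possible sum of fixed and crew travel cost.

Open {P1, P4}: assign each demand point to its cheapest open site.
  C1→P1 6, C2→P1 4, C3→P1 8, C4→P1 4, C5→P1 9, C6→P4 4, C7→P4 4, C8→P1 1
  crew travel cost 40, fixed 23 → total 63.
Compare {P1}: crew travel cost 54 + fixed 13 = 67.
Compare {P2, P4}: crew travel cost 48 + fixed 21 = 69.
Compare {P1, P2, P4}: crew travel cost 36 + fixed 34 = 70.
All other subsets cost ≥ 67. Minimum total cost: 63.

63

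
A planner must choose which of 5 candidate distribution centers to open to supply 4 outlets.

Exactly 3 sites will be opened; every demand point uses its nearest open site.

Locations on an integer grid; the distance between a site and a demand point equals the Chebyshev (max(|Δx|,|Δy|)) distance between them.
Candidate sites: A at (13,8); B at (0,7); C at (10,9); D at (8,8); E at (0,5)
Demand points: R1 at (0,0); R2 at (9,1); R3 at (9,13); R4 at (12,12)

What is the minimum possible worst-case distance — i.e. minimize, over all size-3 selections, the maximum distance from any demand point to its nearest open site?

7

Open {A, B, C}.
  Farthest demand point is R1 at distance 7 (to B); all others are ≤ 7.
With {A, B, D} the worst case is 7.
With {A, B, E} the worst case is 7.
No size-3 selection achieves below 7.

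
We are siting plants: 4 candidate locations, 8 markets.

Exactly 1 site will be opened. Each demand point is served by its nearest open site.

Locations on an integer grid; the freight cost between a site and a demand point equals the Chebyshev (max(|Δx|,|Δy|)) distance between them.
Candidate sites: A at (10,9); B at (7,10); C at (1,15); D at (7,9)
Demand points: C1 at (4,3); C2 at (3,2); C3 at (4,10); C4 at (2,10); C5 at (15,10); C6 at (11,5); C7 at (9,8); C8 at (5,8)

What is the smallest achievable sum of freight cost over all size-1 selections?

Open {D}.
  C1→D 6, C2→D 7, C3→D 3, C4→D 5, C5→D 8, C6→D 4, C7→D 2, C8→D 2  ⇒ total 37.
Compare {B}: total 40.
Compare {A}: total 42.
No size-1 selection does better; minimum is 37.

37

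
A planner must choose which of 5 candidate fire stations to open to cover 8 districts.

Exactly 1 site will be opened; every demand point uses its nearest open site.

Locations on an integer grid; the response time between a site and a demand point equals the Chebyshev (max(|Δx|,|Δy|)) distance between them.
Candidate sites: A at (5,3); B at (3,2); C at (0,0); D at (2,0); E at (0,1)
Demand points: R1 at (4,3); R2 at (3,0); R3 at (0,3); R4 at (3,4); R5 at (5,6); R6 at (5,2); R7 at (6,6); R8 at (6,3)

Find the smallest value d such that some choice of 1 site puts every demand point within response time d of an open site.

4

Open {B}.
  Farthest demand point is R5 at response time 4 (to B); all others are ≤ 4.
With {A} the worst case is 5.
With {C} the worst case is 6.
No size-1 selection achieves below 4.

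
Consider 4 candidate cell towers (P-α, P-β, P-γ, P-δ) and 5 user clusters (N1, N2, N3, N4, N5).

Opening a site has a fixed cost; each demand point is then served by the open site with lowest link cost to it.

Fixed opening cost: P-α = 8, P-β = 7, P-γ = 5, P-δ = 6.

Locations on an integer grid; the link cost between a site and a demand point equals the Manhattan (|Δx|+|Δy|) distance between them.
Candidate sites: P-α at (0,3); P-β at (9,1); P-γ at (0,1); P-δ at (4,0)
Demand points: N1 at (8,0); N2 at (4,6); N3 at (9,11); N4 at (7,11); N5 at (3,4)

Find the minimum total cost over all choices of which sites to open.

Open {P-β, P-δ}: assign each demand point to its cheapest open site.
  N1→P-β 2, N2→P-δ 6, N3→P-β 10, N4→P-β 12, N5→P-δ 5
  link cost 35, fixed 13 → total 48.
Compare {P-β}: link cost 43 + fixed 7 = 50.
Compare {P-α, P-β}: link cost 35 + fixed 15 = 50.
Compare {P-δ}: link cost 45 + fixed 6 = 51.
All other subsets cost ≥ 50. Minimum total cost: 48.

48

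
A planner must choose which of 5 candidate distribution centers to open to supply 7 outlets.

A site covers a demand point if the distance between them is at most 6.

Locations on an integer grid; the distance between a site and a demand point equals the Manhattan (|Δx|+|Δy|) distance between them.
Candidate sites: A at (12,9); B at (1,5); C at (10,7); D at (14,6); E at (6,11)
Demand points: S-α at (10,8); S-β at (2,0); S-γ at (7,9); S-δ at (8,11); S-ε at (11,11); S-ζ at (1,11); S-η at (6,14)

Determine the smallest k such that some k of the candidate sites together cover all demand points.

3

Coverage sets (demand points within 6 of each site):
  A: {S-α, S-γ, S-δ, S-ε}
  B: {S-β, S-ζ}
  C: {S-α, S-γ, S-δ, S-ε}
  D: {S-α}
  E: {S-γ, S-δ, S-ε, S-ζ, S-η}
No 2 sites suffice: every size-2 union leaves at least one demand point uncovered.
But {A, B, E} covers everything, so the minimum is 3.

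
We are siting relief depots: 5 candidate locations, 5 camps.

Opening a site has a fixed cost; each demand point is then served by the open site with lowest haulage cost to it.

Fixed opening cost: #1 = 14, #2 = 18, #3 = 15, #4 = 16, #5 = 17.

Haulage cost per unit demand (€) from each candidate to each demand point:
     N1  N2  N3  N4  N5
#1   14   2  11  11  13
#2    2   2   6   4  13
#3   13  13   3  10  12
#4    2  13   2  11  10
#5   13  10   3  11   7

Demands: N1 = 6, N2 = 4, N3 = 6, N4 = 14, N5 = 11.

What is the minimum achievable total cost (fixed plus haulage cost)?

Open {#2, #5}: assign each demand point to its cheapest open site.
  N1→#2 6×2=12, N2→#2 4×2=8, N3→#5 6×3=18, N4→#2 14×4=56, N5→#5 11×7=77
  haulage cost 171, fixed 35 → total 206.
Compare {#2, #4, #5}: haulage cost 165 + fixed 51 = 216.
Compare {#1, #2, #5}: haulage cost 171 + fixed 49 = 220.
Compare {#2, #3, #5}: haulage cost 171 + fixed 50 = 221.
All other subsets cost ≥ 216. Minimum total cost: 206.

206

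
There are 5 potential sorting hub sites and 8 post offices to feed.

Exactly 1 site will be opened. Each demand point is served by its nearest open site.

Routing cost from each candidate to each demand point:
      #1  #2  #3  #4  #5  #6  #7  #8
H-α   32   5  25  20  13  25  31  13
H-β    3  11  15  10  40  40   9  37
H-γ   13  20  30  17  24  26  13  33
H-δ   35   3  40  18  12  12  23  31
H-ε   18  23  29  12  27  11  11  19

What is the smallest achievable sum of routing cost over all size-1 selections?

150

Open {H-ε}.
  #1→H-ε 18, #2→H-ε 23, #3→H-ε 29, #4→H-ε 12, #5→H-ε 27, #6→H-ε 11, #7→H-ε 11, #8→H-ε 19  ⇒ total 150.
Compare {H-α}: total 164.
Compare {H-β}: total 165.
No size-1 selection does better; minimum is 150.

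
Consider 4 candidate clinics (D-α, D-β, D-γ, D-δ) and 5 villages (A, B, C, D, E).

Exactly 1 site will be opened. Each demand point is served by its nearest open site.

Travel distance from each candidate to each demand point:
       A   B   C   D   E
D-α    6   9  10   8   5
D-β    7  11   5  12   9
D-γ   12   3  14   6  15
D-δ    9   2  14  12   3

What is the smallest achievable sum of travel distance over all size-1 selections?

38

Open {D-α}.
  A→D-α 6, B→D-α 9, C→D-α 10, D→D-α 8, E→D-α 5  ⇒ total 38.
Compare {D-δ}: total 40.
Compare {D-β}: total 44.
No size-1 selection does better; minimum is 38.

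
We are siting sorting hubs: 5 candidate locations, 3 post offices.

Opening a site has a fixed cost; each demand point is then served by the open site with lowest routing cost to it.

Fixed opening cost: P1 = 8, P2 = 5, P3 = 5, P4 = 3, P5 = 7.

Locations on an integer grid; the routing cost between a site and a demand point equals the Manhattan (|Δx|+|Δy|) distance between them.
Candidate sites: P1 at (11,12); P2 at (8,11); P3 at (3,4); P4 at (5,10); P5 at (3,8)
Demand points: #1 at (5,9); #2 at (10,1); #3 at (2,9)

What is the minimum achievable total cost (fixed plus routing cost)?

Open {P4}: assign each demand point to its cheapest open site.
  #1→P4 1, #2→P4 14, #3→P4 4
  routing cost 19, fixed 3 → total 22.
Compare {P3, P4}: routing cost 15 + fixed 8 = 23.
Compare {P2, P4}: routing cost 17 + fixed 8 = 25.
Compare {P5}: routing cost 19 + fixed 7 = 26.
All other subsets cost ≥ 23. Minimum total cost: 22.

22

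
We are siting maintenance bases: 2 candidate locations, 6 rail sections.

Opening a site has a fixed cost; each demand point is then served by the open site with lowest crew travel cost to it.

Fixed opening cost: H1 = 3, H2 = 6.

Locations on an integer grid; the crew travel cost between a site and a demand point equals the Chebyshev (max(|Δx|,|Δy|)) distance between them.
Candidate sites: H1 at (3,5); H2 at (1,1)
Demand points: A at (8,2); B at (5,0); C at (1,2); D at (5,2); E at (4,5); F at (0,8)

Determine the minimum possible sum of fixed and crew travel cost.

23

Open {H1}: assign each demand point to its cheapest open site.
  A→H1 5, B→H1 5, C→H1 3, D→H1 3, E→H1 1, F→H1 3
  crew travel cost 20, fixed 3 → total 23.
Compare {H1, H2}: crew travel cost 17 + fixed 9 = 26.
Compare {H2}: crew travel cost 27 + fixed 6 = 33.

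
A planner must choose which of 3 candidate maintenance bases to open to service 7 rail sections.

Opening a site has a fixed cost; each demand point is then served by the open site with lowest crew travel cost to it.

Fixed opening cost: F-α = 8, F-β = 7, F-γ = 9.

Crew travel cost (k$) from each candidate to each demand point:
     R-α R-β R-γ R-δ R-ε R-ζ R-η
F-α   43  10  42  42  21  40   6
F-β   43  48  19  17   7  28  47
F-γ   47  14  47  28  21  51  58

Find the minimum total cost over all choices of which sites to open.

Open {F-α, F-β}: assign each demand point to its cheapest open site.
  R-α→F-α 43, R-β→F-α 10, R-γ→F-β 19, R-δ→F-β 17, R-ε→F-β 7, R-ζ→F-β 28, R-η→F-α 6
  crew travel cost 130, fixed 15 → total 145.
Compare {F-α, F-β, F-γ}: crew travel cost 130 + fixed 24 = 154.
Compare {F-β, F-γ}: crew travel cost 175 + fixed 16 = 191.
Compare {F-α, F-γ}: crew travel cost 190 + fixed 17 = 207.
All other subsets cost ≥ 154. Minimum total cost: 145.

145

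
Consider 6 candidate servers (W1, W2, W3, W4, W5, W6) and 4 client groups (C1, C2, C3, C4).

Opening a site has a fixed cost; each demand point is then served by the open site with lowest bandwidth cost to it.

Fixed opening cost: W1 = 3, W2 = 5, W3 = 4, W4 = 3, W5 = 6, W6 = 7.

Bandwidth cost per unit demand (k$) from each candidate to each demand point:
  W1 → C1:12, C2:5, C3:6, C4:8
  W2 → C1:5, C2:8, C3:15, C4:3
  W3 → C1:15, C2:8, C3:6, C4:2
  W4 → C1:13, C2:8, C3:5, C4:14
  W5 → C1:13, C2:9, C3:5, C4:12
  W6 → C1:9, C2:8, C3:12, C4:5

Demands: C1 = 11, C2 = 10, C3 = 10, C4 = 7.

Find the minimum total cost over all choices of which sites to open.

Open {W1, W2, W3, W4}: assign each demand point to its cheapest open site.
  C1→W2 11×5=55, C2→W1 10×5=50, C3→W4 10×5=50, C4→W3 7×2=14
  bandwidth cost 169, fixed 15 → total 184.
Compare {W1, W2, W4}: bandwidth cost 176 + fixed 11 = 187.
Compare {W1, W2, W3, W5}: bandwidth cost 169 + fixed 18 = 187.
Compare {W1, W2, W5}: bandwidth cost 176 + fixed 14 = 190.
All other subsets cost ≥ 187. Minimum total cost: 184.

184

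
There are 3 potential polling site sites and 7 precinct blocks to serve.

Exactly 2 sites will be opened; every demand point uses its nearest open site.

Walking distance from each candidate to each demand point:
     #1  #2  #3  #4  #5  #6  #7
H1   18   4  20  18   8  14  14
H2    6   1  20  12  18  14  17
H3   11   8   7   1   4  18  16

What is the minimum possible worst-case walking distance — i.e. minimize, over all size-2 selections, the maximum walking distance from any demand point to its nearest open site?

Open {H1, H3}.
  Farthest demand point is #6 at walking distance 14 (to H1); all others are ≤ 14.
With {H2, H3} the worst case is 16.
With {H1, H2} the worst case is 20.
No size-2 selection achieves below 14.

14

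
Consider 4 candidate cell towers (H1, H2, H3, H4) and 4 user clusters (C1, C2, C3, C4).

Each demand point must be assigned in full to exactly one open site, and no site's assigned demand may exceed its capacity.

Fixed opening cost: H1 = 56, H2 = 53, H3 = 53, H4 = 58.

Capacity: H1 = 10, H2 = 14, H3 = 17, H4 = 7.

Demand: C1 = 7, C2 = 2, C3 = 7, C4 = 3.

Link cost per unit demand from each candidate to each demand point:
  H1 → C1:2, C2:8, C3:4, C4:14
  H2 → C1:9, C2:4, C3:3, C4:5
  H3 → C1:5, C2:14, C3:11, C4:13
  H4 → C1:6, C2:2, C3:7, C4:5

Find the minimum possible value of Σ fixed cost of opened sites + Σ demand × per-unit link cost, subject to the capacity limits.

167

Open {H1, H2}; cheapest assignment that respects the capacities:
  H1 (cap 10, load 7): C1 — cost 7×2 = 14
  H2 (cap 14, load 12): C2, C3, C4 — cost 2×4 + 7×3 + 3×5 = 44
  Shipping 58, fixed 109 → total 167.
  Any other capacity-feasible assignment to {H1, H2} ships for at least 58.
Compare {H2, H3}: its best feasible assignment gives total 185.
Compare {H2, H4}: its best feasible assignment gives total 197.
Every other set of open sites that can feasibly serve all demand totals ≥ 185 even under its best assignment. Minimum: 167.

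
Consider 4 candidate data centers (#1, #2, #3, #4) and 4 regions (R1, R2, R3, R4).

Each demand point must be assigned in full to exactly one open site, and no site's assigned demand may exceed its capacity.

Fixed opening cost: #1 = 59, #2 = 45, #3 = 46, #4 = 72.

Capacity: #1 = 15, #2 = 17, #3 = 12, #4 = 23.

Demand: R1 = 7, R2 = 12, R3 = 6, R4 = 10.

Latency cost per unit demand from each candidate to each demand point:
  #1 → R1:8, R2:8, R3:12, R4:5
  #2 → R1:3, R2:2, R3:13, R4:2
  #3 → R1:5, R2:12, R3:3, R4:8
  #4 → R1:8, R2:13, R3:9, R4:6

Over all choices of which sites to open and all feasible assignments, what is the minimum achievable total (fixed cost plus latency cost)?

Open {#1, #2, #3}; cheapest assignment that respects the capacities:
  #1 (cap 15, load 12): R2 — cost 12×8 = 96
  #2 (cap 17, load 17): R1, R4 — cost 7×3 + 10×2 = 41
  #3 (cap 12, load 6): R3 — cost 6×3 = 18
  Shipping 155, fixed 150 → total 305.
  Any other capacity-feasible assignment to {#1, #2, #3} ships for at least 155.
Compare {#2, #4}: its best feasible assignment gives total 311.
Compare {#2, #3, #4}: its best feasible assignment gives total 321.
Every other set of open sites that can feasibly serve all demand totals ≥ 311 even under its best assignment. Minimum: 305.

305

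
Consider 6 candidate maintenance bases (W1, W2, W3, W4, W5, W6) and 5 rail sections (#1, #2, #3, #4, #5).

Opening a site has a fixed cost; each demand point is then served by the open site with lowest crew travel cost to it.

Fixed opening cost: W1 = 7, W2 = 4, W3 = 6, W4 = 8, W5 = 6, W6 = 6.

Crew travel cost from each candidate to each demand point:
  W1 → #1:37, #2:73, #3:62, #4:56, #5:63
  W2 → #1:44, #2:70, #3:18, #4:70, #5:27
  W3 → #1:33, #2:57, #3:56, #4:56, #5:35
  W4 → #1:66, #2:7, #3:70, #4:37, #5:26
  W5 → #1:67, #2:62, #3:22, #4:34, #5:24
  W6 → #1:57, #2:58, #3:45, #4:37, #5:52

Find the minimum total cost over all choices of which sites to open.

Open {W2, W3, W4}: assign each demand point to its cheapest open site.
  #1→W3 33, #2→W4 7, #3→W2 18, #4→W4 37, #5→W4 26
  crew travel cost 121, fixed 18 → total 139.
Compare {W3, W4, W5}: crew travel cost 120 + fixed 20 = 140.
Compare {W2, W3, W4, W5}: crew travel cost 116 + fixed 24 = 140.
Compare {W2, W4}: crew travel cost 132 + fixed 12 = 144.
All other subsets cost ≥ 140. Minimum total cost: 139.

139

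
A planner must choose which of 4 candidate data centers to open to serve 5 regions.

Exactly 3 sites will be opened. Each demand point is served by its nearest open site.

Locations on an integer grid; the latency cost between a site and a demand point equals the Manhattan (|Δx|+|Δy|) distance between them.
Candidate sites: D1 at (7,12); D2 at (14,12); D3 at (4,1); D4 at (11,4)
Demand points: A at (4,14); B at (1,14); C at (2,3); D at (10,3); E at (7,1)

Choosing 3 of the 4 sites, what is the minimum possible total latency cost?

22

Open {D1, D3, D4}.
  A→D1 5, B→D1 8, C→D3 4, D→D4 2, E→D3 3  ⇒ total 22.
Compare {D1, D2, D3}: total 28.
Compare {D1, D2, D4}: total 32.
No size-3 selection does better; minimum is 22.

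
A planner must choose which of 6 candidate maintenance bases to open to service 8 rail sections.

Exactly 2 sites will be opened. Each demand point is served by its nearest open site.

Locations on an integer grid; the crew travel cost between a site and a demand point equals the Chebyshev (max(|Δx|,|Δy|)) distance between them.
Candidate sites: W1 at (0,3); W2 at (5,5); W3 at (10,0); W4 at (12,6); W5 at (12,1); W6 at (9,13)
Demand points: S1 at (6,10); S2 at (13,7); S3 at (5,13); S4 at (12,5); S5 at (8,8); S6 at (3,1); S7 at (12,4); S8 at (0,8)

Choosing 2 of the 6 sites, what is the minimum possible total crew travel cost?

Open {W2, W4}.
  S1→W2 5, S2→W4 1, S3→W4 7, S4→W4 1, S5→W2 3, S6→W2 4, S7→W4 2, S8→W2 5  ⇒ total 28.
Compare {W1, W4}: total 29.
Compare {W4, W6}: total 33.
No size-2 selection does better; minimum is 28.

28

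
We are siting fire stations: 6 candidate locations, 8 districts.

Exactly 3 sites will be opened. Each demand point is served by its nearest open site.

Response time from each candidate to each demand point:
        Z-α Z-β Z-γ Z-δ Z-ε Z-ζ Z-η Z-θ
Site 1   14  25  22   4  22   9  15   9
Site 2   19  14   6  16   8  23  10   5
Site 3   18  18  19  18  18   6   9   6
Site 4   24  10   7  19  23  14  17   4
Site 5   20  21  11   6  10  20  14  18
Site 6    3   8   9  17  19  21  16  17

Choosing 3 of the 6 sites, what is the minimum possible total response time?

Open {Site 1, Site 2, Site 6}.
  Z-α→Site 6 3, Z-β→Site 6 8, Z-γ→Site 2 6, Z-δ→Site 1 4, Z-ε→Site 2 8, Z-ζ→Site 1 9, Z-η→Site 2 10, Z-θ→Site 2 5  ⇒ total 53.
Compare {Site 3, Site 5, Site 6}: total 57.
Compare {Site 2, Site 3, Site 6}: total 61.
No size-3 selection does better; minimum is 53.

53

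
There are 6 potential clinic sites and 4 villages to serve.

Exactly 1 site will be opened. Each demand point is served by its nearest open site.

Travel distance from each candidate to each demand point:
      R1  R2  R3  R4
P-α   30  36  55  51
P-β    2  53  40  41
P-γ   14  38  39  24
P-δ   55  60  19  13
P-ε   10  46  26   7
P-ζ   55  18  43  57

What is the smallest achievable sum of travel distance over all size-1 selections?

Open {P-ε}.
  R1→P-ε 10, R2→P-ε 46, R3→P-ε 26, R4→P-ε 7  ⇒ total 89.
Compare {P-γ}: total 115.
Compare {P-β}: total 136.
No size-1 selection does better; minimum is 89.

89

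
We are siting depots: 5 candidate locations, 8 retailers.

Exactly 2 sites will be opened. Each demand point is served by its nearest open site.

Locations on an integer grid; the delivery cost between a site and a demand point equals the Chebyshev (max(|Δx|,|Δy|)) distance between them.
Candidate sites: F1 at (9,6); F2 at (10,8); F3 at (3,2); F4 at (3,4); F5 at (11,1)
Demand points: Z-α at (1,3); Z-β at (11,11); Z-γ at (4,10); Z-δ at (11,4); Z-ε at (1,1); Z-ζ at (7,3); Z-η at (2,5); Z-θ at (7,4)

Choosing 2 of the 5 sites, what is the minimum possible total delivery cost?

23

Open {F1, F4}.
  Z-α→F4 2, Z-β→F1 5, Z-γ→F1 5, Z-δ→F1 2, Z-ε→F4 3, Z-ζ→F1 3, Z-η→F4 1, Z-θ→F1 2  ⇒ total 23.
Compare {F1, F3}: total 24.
Compare {F2, F4}: total 27.
No size-2 selection does better; minimum is 23.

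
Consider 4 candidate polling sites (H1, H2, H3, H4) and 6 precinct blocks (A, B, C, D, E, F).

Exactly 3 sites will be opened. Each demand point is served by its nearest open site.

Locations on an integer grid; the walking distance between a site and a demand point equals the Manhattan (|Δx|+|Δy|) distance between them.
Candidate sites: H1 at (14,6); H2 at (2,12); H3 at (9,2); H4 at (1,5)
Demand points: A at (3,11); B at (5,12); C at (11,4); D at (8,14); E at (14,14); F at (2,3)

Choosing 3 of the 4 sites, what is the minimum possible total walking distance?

29

Open {H1, H2, H4}.
  A→H2 2, B→H2 3, C→H1 5, D→H2 8, E→H1 8, F→H4 3  ⇒ total 29.
Compare {H1, H2, H3}: total 33.
Compare {H2, H3, H4}: total 34.
No size-3 selection does better; minimum is 29.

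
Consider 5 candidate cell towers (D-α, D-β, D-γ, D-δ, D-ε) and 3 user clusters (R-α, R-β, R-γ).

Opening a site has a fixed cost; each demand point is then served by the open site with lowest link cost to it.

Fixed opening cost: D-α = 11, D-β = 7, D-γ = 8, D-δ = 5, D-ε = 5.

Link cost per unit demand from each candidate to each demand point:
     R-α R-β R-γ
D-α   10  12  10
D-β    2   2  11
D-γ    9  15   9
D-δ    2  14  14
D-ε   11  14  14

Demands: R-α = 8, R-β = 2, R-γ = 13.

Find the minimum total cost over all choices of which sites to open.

Open {D-β, D-γ}: assign each demand point to its cheapest open site.
  R-α→D-β 8×2=16, R-β→D-β 2×2=4, R-γ→D-γ 13×9=117
  link cost 137, fixed 15 → total 152.
Compare {D-β, D-γ, D-δ}: link cost 137 + fixed 20 = 157.
Compare {D-β, D-γ, D-ε}: link cost 137 + fixed 20 = 157.
Compare {D-β, D-γ, D-δ, D-ε}: link cost 137 + fixed 25 = 162.
All other subsets cost ≥ 157. Minimum total cost: 152.

152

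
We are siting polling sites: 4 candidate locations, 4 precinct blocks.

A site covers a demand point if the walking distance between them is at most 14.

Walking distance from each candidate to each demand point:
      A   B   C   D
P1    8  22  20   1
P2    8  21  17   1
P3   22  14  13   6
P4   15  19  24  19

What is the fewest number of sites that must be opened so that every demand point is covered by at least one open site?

2

Coverage sets (demand points within 14 of each site):
  P1: {A, D}
  P2: {A, D}
  P3: {B, C, D}
  P4: {}
No single site covers all 4 demand points.
But {P1, P3} covers everything, so the minimum is 2.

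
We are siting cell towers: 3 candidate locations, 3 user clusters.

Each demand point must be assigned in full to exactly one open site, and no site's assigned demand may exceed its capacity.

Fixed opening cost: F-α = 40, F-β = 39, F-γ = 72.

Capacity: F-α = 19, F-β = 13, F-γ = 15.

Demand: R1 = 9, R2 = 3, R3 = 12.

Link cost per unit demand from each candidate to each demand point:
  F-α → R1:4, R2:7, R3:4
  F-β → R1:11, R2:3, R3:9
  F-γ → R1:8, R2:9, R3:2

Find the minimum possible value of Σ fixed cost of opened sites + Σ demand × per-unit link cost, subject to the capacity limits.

193

Open {F-α, F-γ}; cheapest assignment that respects the capacities:
  F-α (cap 19, load 12): R1, R2 — cost 9×4 + 3×7 = 57
  F-γ (cap 15, load 12): R3 — cost 12×2 = 24
  Shipping 81, fixed 112 → total 193.
  Any other capacity-feasible assignment to {F-α, F-γ} ships for at least 81.
Compare {F-α, F-β, F-γ}: its best feasible assignment gives total 220.
Compare {F-α, F-β}: its best feasible assignment gives total 235.
Every other set of open sites that can feasibly serve all demand totals ≥ 220 even under its best assignment. Minimum: 193.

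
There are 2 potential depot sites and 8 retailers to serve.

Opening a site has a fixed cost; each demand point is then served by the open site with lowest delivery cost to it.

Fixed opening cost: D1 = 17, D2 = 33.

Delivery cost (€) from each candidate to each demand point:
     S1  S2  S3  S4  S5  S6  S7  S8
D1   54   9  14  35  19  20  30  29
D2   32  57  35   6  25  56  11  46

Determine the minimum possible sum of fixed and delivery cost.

190

Open {D1, D2}: assign each demand point to its cheapest open site.
  S1→D2 32, S2→D1 9, S3→D1 14, S4→D2 6, S5→D1 19, S6→D1 20, S7→D2 11, S8→D1 29
  delivery cost 140, fixed 50 → total 190.
Compare {D1}: delivery cost 210 + fixed 17 = 227.
Compare {D2}: delivery cost 268 + fixed 33 = 301.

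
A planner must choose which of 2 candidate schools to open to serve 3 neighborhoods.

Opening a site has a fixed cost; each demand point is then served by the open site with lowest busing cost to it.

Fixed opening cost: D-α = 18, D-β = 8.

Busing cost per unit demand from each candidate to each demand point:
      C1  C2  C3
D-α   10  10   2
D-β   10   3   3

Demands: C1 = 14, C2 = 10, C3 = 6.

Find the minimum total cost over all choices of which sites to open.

Open {D-β}: assign each demand point to its cheapest open site.
  C1→D-β 14×10=140, C2→D-β 10×3=30, C3→D-β 6×3=18
  busing cost 188, fixed 8 → total 196.
Compare {D-α, D-β}: busing cost 182 + fixed 26 = 208.
Compare {D-α}: busing cost 252 + fixed 18 = 270.

196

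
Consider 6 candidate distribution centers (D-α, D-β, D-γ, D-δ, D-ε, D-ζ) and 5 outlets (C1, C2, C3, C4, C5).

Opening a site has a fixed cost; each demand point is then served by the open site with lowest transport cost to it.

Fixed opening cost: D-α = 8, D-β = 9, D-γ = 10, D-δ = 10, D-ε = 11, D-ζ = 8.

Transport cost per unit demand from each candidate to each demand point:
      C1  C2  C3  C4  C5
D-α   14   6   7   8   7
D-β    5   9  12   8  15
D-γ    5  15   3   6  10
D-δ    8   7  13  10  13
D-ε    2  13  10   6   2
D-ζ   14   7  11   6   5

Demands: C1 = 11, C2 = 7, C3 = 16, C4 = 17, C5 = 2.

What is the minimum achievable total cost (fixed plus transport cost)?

247

Open {D-α, D-γ, D-ε}: assign each demand point to its cheapest open site.
  C1→D-ε 11×2=22, C2→D-α 7×6=42, C3→D-γ 16×3=48, C4→D-γ 17×6=102, C5→D-ε 2×2=4
  transport cost 218, fixed 29 → total 247.
Compare {D-γ, D-ε, D-ζ}: transport cost 225 + fixed 29 = 254.
Compare {D-α, D-γ, D-ε, D-ζ}: transport cost 218 + fixed 37 = 255.
Compare {D-γ, D-δ, D-ε}: transport cost 225 + fixed 31 = 256.
All other subsets cost ≥ 254. Minimum total cost: 247.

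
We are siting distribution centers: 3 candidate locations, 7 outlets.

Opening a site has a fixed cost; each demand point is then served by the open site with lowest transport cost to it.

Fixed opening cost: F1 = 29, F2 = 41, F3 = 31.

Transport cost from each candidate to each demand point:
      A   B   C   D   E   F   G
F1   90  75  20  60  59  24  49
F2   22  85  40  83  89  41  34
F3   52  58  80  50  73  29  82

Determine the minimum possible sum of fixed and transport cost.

Open {F1, F2}: assign each demand point to its cheapest open site.
  A→F2 22, B→F1 75, C→F1 20, D→F1 60, E→F1 59, F→F1 24, G→F2 34
  transport cost 294, fixed 70 → total 364.
Compare {F1, F2, F3}: transport cost 267 + fixed 101 = 368.
Compare {F1, F3}: transport cost 312 + fixed 60 = 372.
Compare {F2, F3}: transport cost 306 + fixed 72 = 378.
All other subsets cost ≥ 368. Minimum total cost: 364.

364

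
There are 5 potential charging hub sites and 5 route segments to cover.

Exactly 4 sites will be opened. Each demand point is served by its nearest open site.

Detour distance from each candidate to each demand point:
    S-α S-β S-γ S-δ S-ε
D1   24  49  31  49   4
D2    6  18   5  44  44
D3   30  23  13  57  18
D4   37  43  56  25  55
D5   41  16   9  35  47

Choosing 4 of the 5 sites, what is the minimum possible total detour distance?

Open {D1, D2, D4, D5}.
  S-α→D2 6, S-β→D5 16, S-γ→D2 5, S-δ→D4 25, S-ε→D1 4  ⇒ total 56.
Compare {D1, D2, D3, D4}: total 58.
Compare {D1, D2, D3, D5}: total 66.
No size-4 selection does better; minimum is 56.

56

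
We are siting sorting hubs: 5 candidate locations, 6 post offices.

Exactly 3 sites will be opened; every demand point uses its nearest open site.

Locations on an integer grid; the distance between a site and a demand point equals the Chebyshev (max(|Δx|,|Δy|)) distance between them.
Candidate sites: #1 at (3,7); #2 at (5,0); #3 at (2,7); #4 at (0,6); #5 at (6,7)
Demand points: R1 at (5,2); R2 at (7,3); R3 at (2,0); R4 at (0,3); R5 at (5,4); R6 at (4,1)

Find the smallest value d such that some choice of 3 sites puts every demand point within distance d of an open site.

Open {#1, #2, #4}.
  Farthest demand point is R2 at distance 3 (to #2); all others are ≤ 3.
With {#2, #3, #4} the worst case is 3.
With {#2, #4, #5} the worst case is 3.
No size-3 selection achieves below 3.

3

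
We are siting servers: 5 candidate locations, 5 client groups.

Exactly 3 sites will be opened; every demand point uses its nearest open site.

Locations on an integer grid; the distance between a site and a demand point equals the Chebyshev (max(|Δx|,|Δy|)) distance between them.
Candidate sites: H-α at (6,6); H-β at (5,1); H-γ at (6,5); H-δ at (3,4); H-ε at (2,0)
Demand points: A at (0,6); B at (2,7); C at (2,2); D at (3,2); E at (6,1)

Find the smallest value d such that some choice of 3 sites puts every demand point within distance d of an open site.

Open {H-α, H-β, H-δ}.
  Farthest demand point is A at distance 3 (to H-δ); all others are ≤ 3.
With {H-α, H-γ, H-δ} the worst case is 3.
With {H-α, H-δ, H-ε} the worst case is 3.
No size-3 selection achieves below 3.

3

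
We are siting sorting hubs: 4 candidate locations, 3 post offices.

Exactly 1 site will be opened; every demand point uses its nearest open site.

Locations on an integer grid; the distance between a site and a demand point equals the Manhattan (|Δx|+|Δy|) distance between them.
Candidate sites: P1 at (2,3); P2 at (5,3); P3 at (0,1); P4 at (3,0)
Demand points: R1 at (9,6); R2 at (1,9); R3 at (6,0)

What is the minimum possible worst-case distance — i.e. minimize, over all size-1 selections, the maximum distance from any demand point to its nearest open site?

10

Open {P1}.
  Farthest demand point is R1 at distance 10 (to P1); all others are ≤ 10.
With {P2} the worst case is 10.
With {P4} the worst case is 12.
No size-1 selection achieves below 10.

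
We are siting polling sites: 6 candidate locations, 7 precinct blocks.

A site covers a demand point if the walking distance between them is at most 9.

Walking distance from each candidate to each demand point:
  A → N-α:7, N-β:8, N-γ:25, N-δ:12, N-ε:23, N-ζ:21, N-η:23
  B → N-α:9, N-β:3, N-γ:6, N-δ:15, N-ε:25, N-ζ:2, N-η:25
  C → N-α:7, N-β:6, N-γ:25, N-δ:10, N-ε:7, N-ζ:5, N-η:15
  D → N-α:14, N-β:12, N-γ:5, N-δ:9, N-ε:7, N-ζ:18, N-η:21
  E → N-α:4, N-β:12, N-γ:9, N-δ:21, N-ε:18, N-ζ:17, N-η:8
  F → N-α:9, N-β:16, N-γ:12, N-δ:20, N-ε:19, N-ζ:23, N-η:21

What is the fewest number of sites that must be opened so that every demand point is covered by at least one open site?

3

Coverage sets (demand points within 9 of each site):
  A: {N-α, N-β}
  B: {N-α, N-β, N-γ, N-ζ}
  C: {N-α, N-β, N-ε, N-ζ}
  D: {N-γ, N-δ, N-ε}
  E: {N-α, N-γ, N-η}
  F: {N-α}
No 2 sites suffice: every size-2 union leaves at least one demand point uncovered.
But {B, D, E} covers everything, so the minimum is 3.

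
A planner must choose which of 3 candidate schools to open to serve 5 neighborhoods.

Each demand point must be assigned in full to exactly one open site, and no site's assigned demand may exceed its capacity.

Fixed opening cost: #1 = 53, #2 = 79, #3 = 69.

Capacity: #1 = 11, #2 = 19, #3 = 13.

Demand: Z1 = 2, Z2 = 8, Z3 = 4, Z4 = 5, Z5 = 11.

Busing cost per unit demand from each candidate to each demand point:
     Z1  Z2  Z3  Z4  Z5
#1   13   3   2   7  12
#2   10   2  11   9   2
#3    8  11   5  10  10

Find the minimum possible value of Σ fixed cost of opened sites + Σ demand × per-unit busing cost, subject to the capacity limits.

239

Open {#1, #2}; cheapest assignment that respects the capacities:
  #1 (cap 11, load 11): Z1, Z3, Z4 — cost 2×13 + 4×2 + 5×7 = 69
  #2 (cap 19, load 19): Z2, Z5 — cost 8×2 + 11×2 = 38
  Shipping 107, fixed 132 → total 239.
  Any other capacity-feasible assignment to {#1, #2} ships for at least 107.
Compare {#2, #3}: its best feasible assignment gives total 272.
Compare {#1, #2, #3}: its best feasible assignment gives total 298.
Every other set of open sites that can feasibly serve all demand totals ≥ 272 even under its best assignment. Minimum: 239.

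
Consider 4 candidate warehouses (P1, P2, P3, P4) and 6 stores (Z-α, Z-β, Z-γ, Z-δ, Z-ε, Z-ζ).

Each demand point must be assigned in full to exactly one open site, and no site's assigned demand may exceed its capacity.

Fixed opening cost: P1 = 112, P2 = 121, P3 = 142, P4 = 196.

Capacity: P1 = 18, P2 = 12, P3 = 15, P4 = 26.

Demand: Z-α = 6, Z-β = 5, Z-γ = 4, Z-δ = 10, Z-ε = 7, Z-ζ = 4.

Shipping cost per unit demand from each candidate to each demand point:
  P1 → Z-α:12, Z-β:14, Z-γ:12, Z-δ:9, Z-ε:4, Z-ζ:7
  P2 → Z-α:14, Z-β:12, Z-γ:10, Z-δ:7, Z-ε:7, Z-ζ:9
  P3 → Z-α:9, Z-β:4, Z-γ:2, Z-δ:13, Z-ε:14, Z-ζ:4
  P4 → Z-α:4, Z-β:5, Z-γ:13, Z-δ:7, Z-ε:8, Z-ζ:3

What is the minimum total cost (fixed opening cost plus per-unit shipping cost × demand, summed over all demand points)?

Open {P1, P4}; cheapest assignment that respects the capacities:
  P1 (cap 18, load 11): Z-γ, Z-ε — cost 4×12 + 7×4 = 76
  P4 (cap 26, load 25): Z-α, Z-β, Z-δ, Z-ζ — cost 6×4 + 5×5 + 10×7 + 4×3 = 131
  Shipping 207, fixed 308 → total 515.
  Any other capacity-feasible assignment to {P1, P4} ships for at least 207.
Compare {P3, P4}: its best feasible assignment gives total 532.
Compare {P2, P4}: its best feasible assignment gives total 537.
Every other set of open sites that can feasibly serve all demand totals ≥ 532 even under its best assignment. Minimum: 515.

515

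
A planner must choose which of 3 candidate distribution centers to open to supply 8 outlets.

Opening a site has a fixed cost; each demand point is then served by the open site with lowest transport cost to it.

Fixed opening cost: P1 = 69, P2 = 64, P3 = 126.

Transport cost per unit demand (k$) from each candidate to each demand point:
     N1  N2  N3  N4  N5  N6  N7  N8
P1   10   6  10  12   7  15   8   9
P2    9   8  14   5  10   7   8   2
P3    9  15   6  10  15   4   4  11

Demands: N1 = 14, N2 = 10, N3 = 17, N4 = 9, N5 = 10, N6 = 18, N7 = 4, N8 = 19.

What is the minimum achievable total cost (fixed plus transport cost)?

769

Open {P2, P3}: assign each demand point to its cheapest open site.
  N1→P2 14×9=126, N2→P2 10×8=80, N3→P3 17×6=102, N4→P2 9×5=45, N5→P2 10×10=100, N6→P3 18×4=72, N7→P3 4×4=16, N8→P2 19×2=38
  transport cost 579, fixed 190 → total 769.
Compare {P1, P2, P3}: transport cost 529 + fixed 259 = 788.
Compare {P1, P2}: transport cost 667 + fixed 133 = 800.
Compare {P2}: transport cost 785 + fixed 64 = 849.
All other subsets cost ≥ 788. Minimum total cost: 769.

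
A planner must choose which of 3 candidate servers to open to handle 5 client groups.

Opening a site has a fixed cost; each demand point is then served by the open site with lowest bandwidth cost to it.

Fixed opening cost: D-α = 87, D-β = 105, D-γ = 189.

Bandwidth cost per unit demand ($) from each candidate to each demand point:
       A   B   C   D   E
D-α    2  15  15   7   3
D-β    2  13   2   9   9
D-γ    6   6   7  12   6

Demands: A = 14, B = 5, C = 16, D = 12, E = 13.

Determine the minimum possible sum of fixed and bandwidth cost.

Open {D-α, D-β}: assign each demand point to its cheapest open site.
  A→D-α 14×2=28, B→D-β 5×13=65, C→D-β 16×2=32, D→D-α 12×7=84, E→D-α 13×3=39
  bandwidth cost 248, fixed 192 → total 440.
Compare {D-β}: bandwidth cost 350 + fixed 105 = 455.
Compare {D-α}: bandwidth cost 466 + fixed 87 = 553.
Compare {D-α, D-γ}: bandwidth cost 293 + fixed 276 = 569.
All other subsets cost ≥ 455. Minimum total cost: 440.

440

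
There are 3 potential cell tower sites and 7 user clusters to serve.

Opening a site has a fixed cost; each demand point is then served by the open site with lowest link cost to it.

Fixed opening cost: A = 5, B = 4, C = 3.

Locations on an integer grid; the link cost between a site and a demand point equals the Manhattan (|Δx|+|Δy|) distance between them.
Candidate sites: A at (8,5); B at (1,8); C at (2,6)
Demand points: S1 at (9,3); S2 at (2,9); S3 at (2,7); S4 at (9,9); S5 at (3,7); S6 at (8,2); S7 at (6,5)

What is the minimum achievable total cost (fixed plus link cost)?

Open {A, C}: assign each demand point to its cheapest open site.
  S1→A 3, S2→C 3, S3→C 1, S4→A 5, S5→C 2, S6→A 3, S7→A 2
  link cost 19, fixed 8 → total 27.
Compare {A, B}: link cost 20 + fixed 9 = 29.
Compare {A, B, C}: link cost 18 + fixed 12 = 30.
Compare {A}: link cost 38 + fixed 5 = 43.
All other subsets cost ≥ 29. Minimum total cost: 27.

27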